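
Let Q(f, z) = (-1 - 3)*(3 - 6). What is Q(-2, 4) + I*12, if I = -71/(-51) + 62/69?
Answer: 15440/391 ≈ 39.488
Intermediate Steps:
Q(f, z) = 12 (Q(f, z) = -4*(-3) = 12)
I = 2687/1173 (I = -71*(-1/51) + 62*(1/69) = 71/51 + 62/69 = 2687/1173 ≈ 2.2907)
Q(-2, 4) + I*12 = 12 + (2687/1173)*12 = 12 + 10748/391 = 15440/391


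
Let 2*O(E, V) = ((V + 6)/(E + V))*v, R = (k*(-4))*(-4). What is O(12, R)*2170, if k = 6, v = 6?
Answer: 18445/3 ≈ 6148.3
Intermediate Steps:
R = 96 (R = (6*(-4))*(-4) = -24*(-4) = 96)
O(E, V) = 3*(6 + V)/(E + V) (O(E, V) = (((V + 6)/(E + V))*6)/2 = (((6 + V)/(E + V))*6)/2 = (6*(6 + V)/(E + V))/2 = 3*(6 + V)/(E + V))
O(12, R)*2170 = (3*(6 + 96)/(12 + 96))*2170 = (3*102/108)*2170 = (3*(1/108)*102)*2170 = (17/6)*2170 = 18445/3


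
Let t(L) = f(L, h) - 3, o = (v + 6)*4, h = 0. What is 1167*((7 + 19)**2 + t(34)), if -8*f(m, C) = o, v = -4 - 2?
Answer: 785391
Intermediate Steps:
v = -6
o = 0 (o = (-6 + 6)*4 = 0*4 = 0)
f(m, C) = 0 (f(m, C) = -1/8*0 = 0)
t(L) = -3 (t(L) = 0 - 3 = -3)
1167*((7 + 19)**2 + t(34)) = 1167*((7 + 19)**2 - 3) = 1167*(26**2 - 3) = 1167*(676 - 3) = 1167*673 = 785391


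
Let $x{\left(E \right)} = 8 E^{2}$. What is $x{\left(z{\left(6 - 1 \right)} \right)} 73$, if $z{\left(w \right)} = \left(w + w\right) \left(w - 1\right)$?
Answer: $934400$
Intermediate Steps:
$z{\left(w \right)} = 2 w \left(-1 + w\right)$
$x{\left(z{\left(6 - 1 \right)} \right)} 73 = 8 \left(2 \left(6 - 1\right) \left(-1 + \left(6 - 1\right)\right)\right)^{2} \cdot 73 = 8 \left(2 \cdot 5 \left(-1 + 5\right)\right)^{2} \cdot 73 = 8 \left(2 \cdot 5 \cdot 4\right)^{2} \cdot 73 = 8 \cdot 40^{2} \cdot 73 = 8 \cdot 1600 \cdot 73 = 12800 \cdot 73 = 934400$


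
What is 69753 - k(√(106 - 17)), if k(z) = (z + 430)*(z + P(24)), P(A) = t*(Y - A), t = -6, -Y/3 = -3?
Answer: 30964 - 520*√89 ≈ 26058.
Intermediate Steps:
Y = 9 (Y = -3*(-3) = 9)
P(A) = -54 + 6*A (P(A) = -6*(9 - A) = -54 + 6*A)
k(z) = (90 + z)*(430 + z) (k(z) = (z + 430)*(z + (-54 + 6*24)) = (430 + z)*(z + (-54 + 144)) = (430 + z)*(z + 90) = (430 + z)*(90 + z) = (90 + z)*(430 + z))
69753 - k(√(106 - 17)) = 69753 - (38700 + (√(106 - 17))² + 520*√(106 - 17)) = 69753 - (38700 + (√89)² + 520*√89) = 69753 - (38700 + 89 + 520*√89) = 69753 - (38789 + 520*√89) = 69753 + (-38789 - 520*√89) = 30964 - 520*√89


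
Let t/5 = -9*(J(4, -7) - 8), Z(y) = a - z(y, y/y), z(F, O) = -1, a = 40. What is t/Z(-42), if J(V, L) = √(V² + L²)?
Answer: 360/41 - 45*√65/41 ≈ -0.068332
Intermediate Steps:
J(V, L) = √(L² + V²)
Z(y) = 41 (Z(y) = 40 - 1*(-1) = 40 + 1 = 41)
t = 360 - 45*√65 (t = 5*(-9*(√((-7)² + 4²) - 8)) = 5*(-9*(√(49 + 16) - 8)) = 5*(-9*(√65 - 8)) = 5*(-9*(-8 + √65)) = 5*(72 - 9*√65) = 360 - 45*√65 ≈ -2.8016)
t/Z(-42) = (360 - 45*√65)/41 = (360 - 45*√65)*(1/41) = 360/41 - 45*√65/41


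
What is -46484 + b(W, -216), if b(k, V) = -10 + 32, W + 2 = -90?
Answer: -46462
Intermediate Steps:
W = -92 (W = -2 - 90 = -92)
b(k, V) = 22
-46484 + b(W, -216) = -46484 + 22 = -46462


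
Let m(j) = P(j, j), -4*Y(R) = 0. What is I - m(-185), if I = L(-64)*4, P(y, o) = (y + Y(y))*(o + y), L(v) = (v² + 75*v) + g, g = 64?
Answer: -71010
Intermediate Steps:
Y(R) = 0 (Y(R) = -¼*0 = 0)
L(v) = 64 + v² + 75*v (L(v) = (v² + 75*v) + 64 = 64 + v² + 75*v)
P(y, o) = y*(o + y) (P(y, o) = (y + 0)*(o + y) = y*(o + y))
m(j) = 2*j² (m(j) = j*(j + j) = j*(2*j) = 2*j²)
I = -2560 (I = (64 + (-64)² + 75*(-64))*4 = (64 + 4096 - 4800)*4 = -640*4 = -2560)
I - m(-185) = -2560 - 2*(-185)² = -2560 - 2*34225 = -2560 - 1*68450 = -2560 - 68450 = -71010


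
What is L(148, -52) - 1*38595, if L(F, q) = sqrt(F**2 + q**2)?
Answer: -38595 + 4*sqrt(1538) ≈ -38438.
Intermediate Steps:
L(148, -52) - 1*38595 = sqrt(148**2 + (-52)**2) - 1*38595 = sqrt(21904 + 2704) - 38595 = sqrt(24608) - 38595 = 4*sqrt(1538) - 38595 = -38595 + 4*sqrt(1538)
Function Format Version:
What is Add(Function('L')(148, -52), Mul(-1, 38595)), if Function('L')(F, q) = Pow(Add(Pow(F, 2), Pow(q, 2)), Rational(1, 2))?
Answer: Add(-38595, Mul(4, Pow(1538, Rational(1, 2)))) ≈ -38438.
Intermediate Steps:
Add(Function('L')(148, -52), Mul(-1, 38595)) = Add(Pow(Add(Pow(148, 2), Pow(-52, 2)), Rational(1, 2)), Mul(-1, 38595)) = Add(Pow(Add(21904, 2704), Rational(1, 2)), -38595) = Add(Pow(24608, Rational(1, 2)), -38595) = Add(Mul(4, Pow(1538, Rational(1, 2))), -38595) = Add(-38595, Mul(4, Pow(1538, Rational(1, 2))))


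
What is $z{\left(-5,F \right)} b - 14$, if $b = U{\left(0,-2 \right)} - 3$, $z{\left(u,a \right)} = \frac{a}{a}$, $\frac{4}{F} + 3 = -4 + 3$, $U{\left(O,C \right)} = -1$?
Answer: $-18$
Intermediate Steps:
$F = -1$ ($F = \frac{4}{-3 + \left(-4 + 3\right)} = \frac{4}{-3 - 1} = \frac{4}{-4} = 4 \left(- \frac{1}{4}\right) = -1$)
$z{\left(u,a \right)} = 1$
$b = -4$ ($b = -1 - 3 = -4$)
$z{\left(-5,F \right)} b - 14 = 1 \left(-4\right) - 14 = -4 - 14 = -18$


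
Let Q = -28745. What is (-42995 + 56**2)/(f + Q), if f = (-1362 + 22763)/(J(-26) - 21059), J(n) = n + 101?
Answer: 836401256/603206481 ≈ 1.3866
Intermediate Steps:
J(n) = 101 + n
f = -21401/20984 (f = (-1362 + 22763)/((101 - 26) - 21059) = 21401/(75 - 21059) = 21401/(-20984) = 21401*(-1/20984) = -21401/20984 ≈ -1.0199)
(-42995 + 56**2)/(f + Q) = (-42995 + 56**2)/(-21401/20984 - 28745) = (-42995 + 3136)/(-603206481/20984) = -39859*(-20984/603206481) = 836401256/603206481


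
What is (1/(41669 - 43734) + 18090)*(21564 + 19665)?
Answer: 1540144298421/2065 ≈ 7.4583e+8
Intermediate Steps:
(1/(41669 - 43734) + 18090)*(21564 + 19665) = (1/(-2065) + 18090)*41229 = (-1/2065 + 18090)*41229 = (37355849/2065)*41229 = 1540144298421/2065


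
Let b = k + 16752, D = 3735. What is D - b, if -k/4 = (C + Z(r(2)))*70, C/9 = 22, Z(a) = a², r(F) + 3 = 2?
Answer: 42703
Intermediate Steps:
r(F) = -1 (r(F) = -3 + 2 = -1)
C = 198 (C = 9*22 = 198)
k = -55720 (k = -4*(198 + (-1)²)*70 = -4*(198 + 1)*70 = -796*70 = -4*13930 = -55720)
b = -38968 (b = -55720 + 16752 = -38968)
D - b = 3735 - 1*(-38968) = 3735 + 38968 = 42703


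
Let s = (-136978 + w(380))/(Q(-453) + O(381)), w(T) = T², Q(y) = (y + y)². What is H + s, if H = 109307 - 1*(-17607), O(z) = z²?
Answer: 40866183560/321999 ≈ 1.2691e+5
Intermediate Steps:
Q(y) = 4*y² (Q(y) = (2*y)² = 4*y²)
H = 126914 (H = 109307 + 17607 = 126914)
s = 2474/321999 (s = (-136978 + 380²)/(4*(-453)² + 381²) = (-136978 + 144400)/(4*205209 + 145161) = 7422/(820836 + 145161) = 7422/965997 = 7422*(1/965997) = 2474/321999 ≈ 0.0076833)
H + s = 126914 + 2474/321999 = 40866183560/321999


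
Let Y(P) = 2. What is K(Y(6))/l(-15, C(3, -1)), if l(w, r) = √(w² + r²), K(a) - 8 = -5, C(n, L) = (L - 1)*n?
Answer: √29/29 ≈ 0.18570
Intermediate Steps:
C(n, L) = n*(-1 + L) (C(n, L) = (-1 + L)*n = n*(-1 + L))
K(a) = 3 (K(a) = 8 - 5 = 3)
l(w, r) = √(r² + w²)
K(Y(6))/l(-15, C(3, -1)) = 3/(√((3*(-1 - 1))² + (-15)²)) = 3/(√((3*(-2))² + 225)) = 3/(√((-6)² + 225)) = 3/(√(36 + 225)) = 3/(√261) = 3/((3*√29)) = 3*(√29/87) = √29/29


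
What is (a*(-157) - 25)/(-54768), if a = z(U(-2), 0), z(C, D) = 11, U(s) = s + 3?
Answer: 73/2282 ≈ 0.031989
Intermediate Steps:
U(s) = 3 + s
a = 11
(a*(-157) - 25)/(-54768) = (11*(-157) - 25)/(-54768) = (-1727 - 25)*(-1/54768) = -1752*(-1/54768) = 73/2282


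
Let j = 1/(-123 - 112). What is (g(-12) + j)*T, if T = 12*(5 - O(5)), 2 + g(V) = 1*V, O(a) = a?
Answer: 0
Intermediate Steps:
g(V) = -2 + V (g(V) = -2 + 1*V = -2 + V)
T = 0 (T = 12*(5 - 1*5) = 12*(5 - 5) = 12*0 = 0)
j = -1/235 (j = 1/(-235) = -1/235 ≈ -0.0042553)
(g(-12) + j)*T = ((-2 - 12) - 1/235)*0 = (-14 - 1/235)*0 = -3291/235*0 = 0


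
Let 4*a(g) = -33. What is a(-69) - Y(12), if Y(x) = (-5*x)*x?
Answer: 2847/4 ≈ 711.75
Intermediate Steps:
a(g) = -33/4 (a(g) = (¼)*(-33) = -33/4)
Y(x) = -5*x²
a(-69) - Y(12) = -33/4 - (-5)*12² = -33/4 - (-5)*144 = -33/4 - 1*(-720) = -33/4 + 720 = 2847/4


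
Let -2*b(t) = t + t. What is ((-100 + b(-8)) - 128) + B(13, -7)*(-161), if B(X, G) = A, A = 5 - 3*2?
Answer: -59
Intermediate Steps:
A = -1 (A = 5 - 6 = -1)
b(t) = -t (b(t) = -(t + t)/2 = -t)
B(X, G) = -1
((-100 + b(-8)) - 128) + B(13, -7)*(-161) = ((-100 - 1*(-8)) - 128) - 1*(-161) = ((-100 + 8) - 128) + 161 = (-92 - 128) + 161 = -220 + 161 = -59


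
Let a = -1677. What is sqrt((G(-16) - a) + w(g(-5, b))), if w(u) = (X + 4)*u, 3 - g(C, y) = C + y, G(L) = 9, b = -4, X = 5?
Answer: sqrt(1794) ≈ 42.356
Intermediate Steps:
g(C, y) = 3 - C - y (g(C, y) = 3 - (C + y) = 3 + (-C - y) = 3 - C - y)
w(u) = 9*u (w(u) = (5 + 4)*u = 9*u)
sqrt((G(-16) - a) + w(g(-5, b))) = sqrt((9 - 1*(-1677)) + 9*(3 - 1*(-5) - 1*(-4))) = sqrt((9 + 1677) + 9*(3 + 5 + 4)) = sqrt(1686 + 9*12) = sqrt(1686 + 108) = sqrt(1794)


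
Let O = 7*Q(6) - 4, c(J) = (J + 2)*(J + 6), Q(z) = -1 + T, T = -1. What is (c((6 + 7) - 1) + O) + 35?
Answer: 269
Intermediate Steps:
Q(z) = -2 (Q(z) = -1 - 1 = -2)
c(J) = (2 + J)*(6 + J)
O = -18 (O = 7*(-2) - 4 = -14 - 4 = -18)
(c((6 + 7) - 1) + O) + 35 = ((12 + ((6 + 7) - 1)² + 8*((6 + 7) - 1)) - 18) + 35 = ((12 + (13 - 1)² + 8*(13 - 1)) - 18) + 35 = ((12 + 12² + 8*12) - 18) + 35 = ((12 + 144 + 96) - 18) + 35 = (252 - 18) + 35 = 234 + 35 = 269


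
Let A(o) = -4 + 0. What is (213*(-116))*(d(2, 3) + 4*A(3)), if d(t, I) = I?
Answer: 321204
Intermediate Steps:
A(o) = -4
(213*(-116))*(d(2, 3) + 4*A(3)) = (213*(-116))*(3 + 4*(-4)) = -24708*(3 - 16) = -24708*(-13) = 321204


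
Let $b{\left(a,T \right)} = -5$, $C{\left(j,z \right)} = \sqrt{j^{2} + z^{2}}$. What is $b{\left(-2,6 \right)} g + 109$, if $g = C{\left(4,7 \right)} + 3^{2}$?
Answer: $64 - 5 \sqrt{65} \approx 23.689$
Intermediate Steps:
$g = 9 + \sqrt{65}$ ($g = \sqrt{4^{2} + 7^{2}} + 3^{2} = \sqrt{16 + 49} + 9 = \sqrt{65} + 9 = 9 + \sqrt{65} \approx 17.062$)
$b{\left(-2,6 \right)} g + 109 = - 5 \left(9 + \sqrt{65}\right) + 109 = \left(-45 - 5 \sqrt{65}\right) + 109 = 64 - 5 \sqrt{65}$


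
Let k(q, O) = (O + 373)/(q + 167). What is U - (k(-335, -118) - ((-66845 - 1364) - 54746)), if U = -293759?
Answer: -23335899/56 ≈ -4.1671e+5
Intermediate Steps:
k(q, O) = (373 + O)/(167 + q)
U - (k(-335, -118) - ((-66845 - 1364) - 54746)) = -293759 - ((373 - 118)/(167 - 335) - ((-66845 - 1364) - 54746)) = -293759 - (255/(-168) - (-68209 - 54746)) = -293759 - (-1/168*255 - 1*(-122955)) = -293759 - (-85/56 + 122955) = -293759 - 1*6885395/56 = -293759 - 6885395/56 = -23335899/56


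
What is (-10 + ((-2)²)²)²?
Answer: 36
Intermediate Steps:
(-10 + ((-2)²)²)² = (-10 + 4²)² = (-10 + 16)² = 6² = 36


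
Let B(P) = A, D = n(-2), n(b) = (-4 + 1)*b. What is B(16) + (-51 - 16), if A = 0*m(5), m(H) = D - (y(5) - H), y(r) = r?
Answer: -67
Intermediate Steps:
n(b) = -3*b
D = 6 (D = -3*(-2) = 6)
m(H) = 1 + H (m(H) = 6 - (5 - H) = 6 + (-5 + H) = 1 + H)
A = 0 (A = 0*(1 + 5) = 0*6 = 0)
B(P) = 0
B(16) + (-51 - 16) = 0 + (-51 - 16) = 0 - 67 = -67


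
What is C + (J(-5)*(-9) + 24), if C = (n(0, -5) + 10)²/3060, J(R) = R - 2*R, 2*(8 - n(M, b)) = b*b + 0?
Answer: -256919/12240 ≈ -20.990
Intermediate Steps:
n(M, b) = 8 - b²/2 (n(M, b) = 8 - (b*b + 0)/2 = 8 - (b² + 0)/2 = 8 - b²/2)
J(R) = -R
C = 121/12240 (C = ((8 - ½*(-5)²) + 10)²/3060 = ((8 - ½*25) + 10)²*(1/3060) = ((8 - 25/2) + 10)²*(1/3060) = (-9/2 + 10)²*(1/3060) = (11/2)²*(1/3060) = (121/4)*(1/3060) = 121/12240 ≈ 0.0098856)
C + (J(-5)*(-9) + 24) = 121/12240 + (-1*(-5)*(-9) + 24) = 121/12240 + (5*(-9) + 24) = 121/12240 + (-45 + 24) = 121/12240 - 21 = -256919/12240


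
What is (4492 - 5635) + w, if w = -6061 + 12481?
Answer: 5277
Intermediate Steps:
w = 6420
(4492 - 5635) + w = (4492 - 5635) + 6420 = -1143 + 6420 = 5277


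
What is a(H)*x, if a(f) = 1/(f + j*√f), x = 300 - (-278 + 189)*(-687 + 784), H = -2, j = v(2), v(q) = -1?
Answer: -8933/3 + 8933*I*√2/6 ≈ -2977.7 + 2105.5*I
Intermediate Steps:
j = -1
x = 8933 (x = 300 - (-89)*97 = 300 - 1*(-8633) = 300 + 8633 = 8933)
a(f) = 1/(f - √f)
a(H)*x = 8933/(-2 - √(-2)) = 8933/(-2 - I*√2)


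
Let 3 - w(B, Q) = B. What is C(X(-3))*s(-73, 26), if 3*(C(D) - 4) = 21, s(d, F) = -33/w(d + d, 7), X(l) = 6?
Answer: -363/149 ≈ -2.4362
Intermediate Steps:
w(B, Q) = 3 - B
s(d, F) = -33/(3 - 2*d) (s(d, F) = -33/(3 - (d + d)) = -33/(3 - 2*d))
C(D) = 11 (C(D) = 4 + (1/3)*21 = 4 + 7 = 11)
C(X(-3))*s(-73, 26) = 11*(33/(-3 + 2*(-73))) = 11*(33/(-3 - 146)) = 11*(33/(-149)) = 11*(33*(-1/149)) = 11*(-33/149) = -363/149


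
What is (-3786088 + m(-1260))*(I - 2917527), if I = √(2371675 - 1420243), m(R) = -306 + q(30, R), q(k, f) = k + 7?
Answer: 11046798779139 - 7572714*√237858 ≈ 1.1043e+13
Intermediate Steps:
q(k, f) = 7 + k
m(R) = -269 (m(R) = -306 + (7 + 30) = -306 + 37 = -269)
I = 2*√237858 (I = √951432 = 2*√237858 ≈ 975.41)
(-3786088 + m(-1260))*(I - 2917527) = (-3786088 - 269)*(2*√237858 - 2917527) = -3786357*(-2917527 + 2*√237858) = 11046798779139 - 7572714*√237858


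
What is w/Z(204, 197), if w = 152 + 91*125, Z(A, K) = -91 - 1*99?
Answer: -11527/190 ≈ -60.668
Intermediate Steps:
Z(A, K) = -190 (Z(A, K) = -91 - 99 = -190)
w = 11527 (w = 152 + 11375 = 11527)
w/Z(204, 197) = 11527/(-190) = 11527*(-1/190) = -11527/190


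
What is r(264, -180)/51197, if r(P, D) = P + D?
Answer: 84/51197 ≈ 0.0016407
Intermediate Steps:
r(P, D) = D + P
r(264, -180)/51197 = (-180 + 264)/51197 = 84*(1/51197) = 84/51197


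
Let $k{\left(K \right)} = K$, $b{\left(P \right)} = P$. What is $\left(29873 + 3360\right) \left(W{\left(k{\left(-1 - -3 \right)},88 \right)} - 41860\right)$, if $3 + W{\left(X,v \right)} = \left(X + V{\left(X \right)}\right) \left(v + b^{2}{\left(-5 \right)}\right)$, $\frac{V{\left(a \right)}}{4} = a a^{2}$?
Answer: $-1263551893$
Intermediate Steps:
$V{\left(a \right)} = 4 a^{3}$ ($V{\left(a \right)} = 4 a a^{2} = 4 a^{3}$)
$W{\left(X,v \right)} = -3 + \left(25 + v\right) \left(X + 4 X^{3}\right)$ ($W{\left(X,v \right)} = -3 + \left(X + 4 X^{3}\right) \left(v + \left(-5\right)^{2}\right) = -3 + \left(X + 4 X^{3}\right) \left(v + 25\right) = -3 + \left(X + 4 X^{3}\right) \left(25 + v\right) = -3 + \left(25 + v\right) \left(X + 4 X^{3}\right)$)
$\left(29873 + 3360\right) \left(W{\left(k{\left(-1 - -3 \right)},88 \right)} - 41860\right) = \left(29873 + 3360\right) \left(\left(-3 + 25 \left(-1 - -3\right) + 100 \left(-1 - -3\right)^{3} + \left(-1 - -3\right) 88 + 4 \cdot 88 \left(-1 - -3\right)^{3}\right) - 41860\right) = 33233 \left(\left(-3 + 25 \left(-1 + 3\right) + 100 \left(-1 + 3\right)^{3} + \left(-1 + 3\right) 88 + 4 \cdot 88 \left(-1 + 3\right)^{3}\right) - 41860\right) = 33233 \left(\left(-3 + 25 \cdot 2 + 100 \cdot 2^{3} + 2 \cdot 88 + 4 \cdot 88 \cdot 2^{3}\right) - 41860\right) = 33233 \left(\left(-3 + 50 + 100 \cdot 8 + 176 + 4 \cdot 88 \cdot 8\right) - 41860\right) = 33233 \left(\left(-3 + 50 + 800 + 176 + 2816\right) - 41860\right) = 33233 \left(3839 - 41860\right) = 33233 \left(-38021\right) = -1263551893$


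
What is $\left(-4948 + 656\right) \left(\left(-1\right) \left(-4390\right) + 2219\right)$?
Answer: $-28365828$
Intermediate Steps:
$\left(-4948 + 656\right) \left(\left(-1\right) \left(-4390\right) + 2219\right) = - 4292 \left(4390 + 2219\right) = \left(-4292\right) 6609 = -28365828$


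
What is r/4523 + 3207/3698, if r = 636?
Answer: 16857189/16726054 ≈ 1.0078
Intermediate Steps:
r/4523 + 3207/3698 = 636/4523 + 3207/3698 = 16857189/16726054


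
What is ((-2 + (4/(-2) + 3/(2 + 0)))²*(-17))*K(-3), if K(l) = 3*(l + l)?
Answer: 3825/2 ≈ 1912.5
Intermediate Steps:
K(l) = 6*l (K(l) = 3*(2*l) = 6*l)
((-2 + (4/(-2) + 3/(2 + 0)))²*(-17))*K(-3) = ((-2 + (4/(-2) + 3/(2 + 0)))²*(-17))*(6*(-3)) = ((-2 + (4*(-½) + 3/2))²*(-17))*(-18) = ((-2 + (-2 + 3*(½)))²*(-17))*(-18) = ((-2 + (-2 + 3/2))²*(-17))*(-18) = ((-2 - ½)²*(-17))*(-18) = ((-5/2)²*(-17))*(-18) = ((25/4)*(-17))*(-18) = -425/4*(-18) = 3825/2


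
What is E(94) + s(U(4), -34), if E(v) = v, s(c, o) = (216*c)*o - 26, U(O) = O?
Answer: -29308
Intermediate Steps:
s(c, o) = -26 + 216*c*o (s(c, o) = 216*c*o - 26 = -26 + 216*c*o)
E(94) + s(U(4), -34) = 94 + (-26 + 216*4*(-34)) = 94 + (-26 - 29376) = 94 - 29402 = -29308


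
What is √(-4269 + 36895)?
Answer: √32626 ≈ 180.63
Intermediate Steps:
√(-4269 + 36895) = √32626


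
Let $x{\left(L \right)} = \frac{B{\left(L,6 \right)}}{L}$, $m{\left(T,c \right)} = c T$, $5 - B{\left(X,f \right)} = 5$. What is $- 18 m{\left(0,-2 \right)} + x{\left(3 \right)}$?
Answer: $0$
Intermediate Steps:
$B{\left(X,f \right)} = 0$ ($B{\left(X,f \right)} = 5 - 5 = 0$)
$m{\left(T,c \right)} = T c$
$x{\left(L \right)} = 0$ ($x{\left(L \right)} = \frac{0}{L} = 0$)
$- 18 m{\left(0,-2 \right)} + x{\left(3 \right)} = - 18 \cdot 0 \left(-2\right) + 0 = \left(-18\right) 0 + 0 = 0 + 0 = 0$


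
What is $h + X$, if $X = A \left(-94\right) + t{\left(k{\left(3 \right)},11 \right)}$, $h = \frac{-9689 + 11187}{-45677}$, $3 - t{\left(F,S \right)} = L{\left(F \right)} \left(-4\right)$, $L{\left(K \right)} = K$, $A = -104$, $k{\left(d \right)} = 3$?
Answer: $\frac{447222009}{45677} \approx 9791.0$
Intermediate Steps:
$t{\left(F,S \right)} = 3 + 4 F$ ($t{\left(F,S \right)} = 3 - F \left(-4\right) = 3 - - 4 F = 3 + 4 F$)
$h = - \frac{1498}{45677}$ ($h = 1498 \left(- \frac{1}{45677}\right) = - \frac{1498}{45677} \approx -0.032795$)
$X = 9791$ ($X = \left(-104\right) \left(-94\right) + \left(3 + 4 \cdot 3\right) = 9776 + \left(3 + 12\right) = 9776 + 15 = 9791$)
$h + X = - \frac{1498}{45677} + 9791 = \frac{447222009}{45677}$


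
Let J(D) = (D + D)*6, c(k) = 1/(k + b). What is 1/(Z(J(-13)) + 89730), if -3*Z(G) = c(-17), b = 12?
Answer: 15/1345951 ≈ 1.1145e-5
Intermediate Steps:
c(k) = 1/(12 + k) (c(k) = 1/(k + 12) = 1/(12 + k))
J(D) = 12*D (J(D) = (2*D)*6 = 12*D)
Z(G) = 1/15 (Z(G) = -1/(3*(12 - 17)) = -⅓/(-5) = -⅓*(-⅕) = 1/15)
1/(Z(J(-13)) + 89730) = 1/(1/15 + 89730) = 1/(1345951/15) = 15/1345951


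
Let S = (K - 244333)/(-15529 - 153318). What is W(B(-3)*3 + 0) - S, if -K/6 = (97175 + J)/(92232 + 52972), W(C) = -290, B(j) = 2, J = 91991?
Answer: -1786371150612/6129314947 ≈ -291.45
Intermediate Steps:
K = -283749/36301 (K = -6*(97175 + 91991)/(92232 + 52972) = -1134996/145204 = -6*94583/72602 = -283749/36301 ≈ -7.8166)
S = 8869815982/6129314947 (S = (-283749/36301 - 244333)/(-15529 - 153318) = -8869815982/36301/(-168847) = -8869815982/36301*(-1/168847) = 8869815982/6129314947 ≈ 1.4471)
W(B(-3)*3 + 0) - S = -290 - 1*8869815982/6129314947 = -290 - 8869815982/6129314947 = -1786371150612/6129314947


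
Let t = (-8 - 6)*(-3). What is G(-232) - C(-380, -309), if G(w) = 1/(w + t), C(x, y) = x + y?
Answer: 130909/190 ≈ 689.00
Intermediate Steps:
t = 42 (t = -14*(-3) = 42)
G(w) = 1/(42 + w) (G(w) = 1/(w + 42) = 1/(42 + w))
G(-232) - C(-380, -309) = 1/(42 - 232) - (-380 - 309) = 1/(-190) - 1*(-689) = -1/190 + 689 = 130909/190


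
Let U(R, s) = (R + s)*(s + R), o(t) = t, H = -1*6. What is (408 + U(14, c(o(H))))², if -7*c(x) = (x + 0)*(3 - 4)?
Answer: 809743936/2401 ≈ 3.3725e+5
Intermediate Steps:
H = -6
c(x) = x/7 (c(x) = -(x + 0)*(3 - 4)/7 = -x*(-1)/7 = -(-1)*x/7 = x/7)
U(R, s) = (R + s)² (U(R, s) = (R + s)*(R + s) = (R + s)²)
(408 + U(14, c(o(H))))² = (408 + (14 + (⅐)*(-6))²)² = (408 + (14 - 6/7)²)² = (408 + (92/7)²)² = (408 + 8464/49)² = (28456/49)² = 809743936/2401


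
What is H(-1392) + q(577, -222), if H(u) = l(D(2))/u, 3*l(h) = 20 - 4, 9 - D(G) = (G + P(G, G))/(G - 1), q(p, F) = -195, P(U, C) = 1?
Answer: -50896/261 ≈ -195.00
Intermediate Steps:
D(G) = 9 - (1 + G)/(-1 + G) (D(G) = 9 - (G + 1)/(G - 1) = 9 - (1 + G)/(-1 + G))
l(h) = 16/3 (l(h) = (20 - 4)/3 = (1/3)*16 = 16/3)
H(u) = 16/(3*u)
H(-1392) + q(577, -222) = (16/3)/(-1392) - 195 = (16/3)*(-1/1392) - 195 = -1/261 - 195 = -50896/261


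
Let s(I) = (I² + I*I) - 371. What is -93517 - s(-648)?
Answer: -932954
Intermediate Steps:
s(I) = -371 + 2*I² (s(I) = (I² + I²) - 371 = 2*I² - 371 = -371 + 2*I²)
-93517 - s(-648) = -93517 - (-371 + 2*(-648)²) = -93517 - (-371 + 2*419904) = -93517 - (-371 + 839808) = -93517 - 1*839437 = -93517 - 839437 = -932954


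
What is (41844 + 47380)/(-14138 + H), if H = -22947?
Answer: -89224/37085 ≈ -2.4059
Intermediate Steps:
(41844 + 47380)/(-14138 + H) = (41844 + 47380)/(-14138 - 22947) = 89224/(-37085) = 89224*(-1/37085) = -89224/37085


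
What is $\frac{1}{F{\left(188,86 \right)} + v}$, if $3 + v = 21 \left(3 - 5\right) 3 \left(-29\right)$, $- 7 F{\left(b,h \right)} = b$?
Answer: $\frac{7}{25369} \approx 0.00027593$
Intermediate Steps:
$F{\left(b,h \right)} = - \frac{b}{7}$
$v = 3651$ ($v = -3 + 21 \left(3 - 5\right) 3 \left(-29\right) = -3 + 21 \left(\left(-2\right) 3\right) \left(-29\right) = -3 + 21 \left(-6\right) \left(-29\right) = -3 - -3654 = -3 + 3654 = 3651$)
$\frac{1}{F{\left(188,86 \right)} + v} = \frac{1}{\left(- \frac{1}{7}\right) 188 + 3651} = \frac{1}{- \frac{188}{7} + 3651} = \frac{1}{\frac{25369}{7}} = \frac{7}{25369}$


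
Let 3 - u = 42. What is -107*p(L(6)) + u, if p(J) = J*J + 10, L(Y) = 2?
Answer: -1537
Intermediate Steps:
p(J) = 10 + J² (p(J) = J² + 10 = 10 + J²)
u = -39 (u = 3 - 1*42 = 3 - 42 = -39)
-107*p(L(6)) + u = -107*(10 + 2²) - 39 = -107*(10 + 4) - 39 = -107*14 - 39 = -1498 - 39 = -1537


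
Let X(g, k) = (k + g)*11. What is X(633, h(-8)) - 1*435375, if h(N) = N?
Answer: -428500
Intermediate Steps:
X(g, k) = 11*g + 11*k (X(g, k) = (g + k)*11 = 11*g + 11*k)
X(633, h(-8)) - 1*435375 = (11*633 + 11*(-8)) - 1*435375 = (6963 - 88) - 435375 = 6875 - 435375 = -428500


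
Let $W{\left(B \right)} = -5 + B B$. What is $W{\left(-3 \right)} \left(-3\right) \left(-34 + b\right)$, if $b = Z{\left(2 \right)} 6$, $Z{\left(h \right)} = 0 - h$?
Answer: $552$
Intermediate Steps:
$W{\left(B \right)} = -5 + B^{2}$
$Z{\left(h \right)} = - h$
$b = -12$ ($b = \left(-1\right) 2 \cdot 6 = \left(-2\right) 6 = -12$)
$W{\left(-3 \right)} \left(-3\right) \left(-34 + b\right) = \left(-5 + \left(-3\right)^{2}\right) \left(-3\right) \left(-34 - 12\right) = \left(-5 + 9\right) \left(-3\right) \left(-46\right) = 4 \left(-3\right) \left(-46\right) = \left(-12\right) \left(-46\right) = 552$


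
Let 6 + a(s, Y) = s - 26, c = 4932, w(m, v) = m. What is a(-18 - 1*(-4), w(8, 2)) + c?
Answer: 4886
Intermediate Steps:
a(s, Y) = -32 + s (a(s, Y) = -6 + (s - 26) = -6 + (-26 + s) = -32 + s)
a(-18 - 1*(-4), w(8, 2)) + c = (-32 + (-18 - 1*(-4))) + 4932 = (-32 + (-18 + 4)) + 4932 = (-32 - 14) + 4932 = -46 + 4932 = 4886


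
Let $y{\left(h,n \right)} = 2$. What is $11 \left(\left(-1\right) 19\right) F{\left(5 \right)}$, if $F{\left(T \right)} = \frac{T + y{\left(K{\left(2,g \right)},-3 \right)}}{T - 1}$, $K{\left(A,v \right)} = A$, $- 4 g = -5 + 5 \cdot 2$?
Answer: $- \frac{1463}{4} \approx -365.75$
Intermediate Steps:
$g = - \frac{5}{4}$ ($g = - \frac{-5 + 5 \cdot 2}{4} = - \frac{-5 + 10}{4} = \left(- \frac{1}{4}\right) 5 = - \frac{5}{4} \approx -1.25$)
$F{\left(T \right)} = \frac{2 + T}{-1 + T}$ ($F{\left(T \right)} = \frac{T + 2}{T - 1} = \frac{2 + T}{-1 + T}$)
$11 \left(\left(-1\right) 19\right) F{\left(5 \right)} = 11 \left(\left(-1\right) 19\right) \frac{2 + 5}{-1 + 5} = 11 \left(-19\right) \frac{1}{4} \cdot 7 = - 209 \cdot \frac{1}{4} \cdot 7 = \left(-209\right) \frac{7}{4} = - \frac{1463}{4}$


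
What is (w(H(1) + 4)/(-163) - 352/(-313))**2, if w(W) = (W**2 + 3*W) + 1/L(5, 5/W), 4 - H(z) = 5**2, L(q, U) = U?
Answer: 6443112361/65073459025 ≈ 0.099013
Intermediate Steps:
H(z) = -21 (H(z) = 4 - 1*5**2 = 4 - 1*25 = 4 - 25 = -21)
w(W) = W**2 + 16*W/5 (w(W) = (W**2 + 3*W) + 1/(5/W) = (W**2 + 3*W) + W/5 = W**2 + 16*W/5)
(w(H(1) + 4)/(-163) - 352/(-313))**2 = (((-21 + 4)*(16 + 5*(-21 + 4))/5)/(-163) - 352/(-313))**2 = (((1/5)*(-17)*(16 + 5*(-17)))*(-1/163) - 352*(-1/313))**2 = (((1/5)*(-17)*(16 - 85))*(-1/163) + 352/313)**2 = (((1/5)*(-17)*(-69))*(-1/163) + 352/313)**2 = ((1173/5)*(-1/163) + 352/313)**2 = (-1173/815 + 352/313)**2 = (-80269/255095)**2 = 6443112361/65073459025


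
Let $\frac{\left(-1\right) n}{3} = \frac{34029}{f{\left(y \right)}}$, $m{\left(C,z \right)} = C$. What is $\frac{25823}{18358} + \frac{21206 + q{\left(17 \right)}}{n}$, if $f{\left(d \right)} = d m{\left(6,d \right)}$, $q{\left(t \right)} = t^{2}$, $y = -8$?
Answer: $\frac{2397471409}{208234794} \approx 11.513$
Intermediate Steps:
$f{\left(d \right)} = 6 d$ ($f{\left(d \right)} = d 6 = 6 d$)
$n = \frac{34029}{16}$ ($n = - 3 \frac{34029}{6 \left(-8\right)} = - 3 \frac{34029}{-48} = - 3 \cdot 34029 \left(- \frac{1}{48}\right) = \left(-3\right) \left(- \frac{11343}{16}\right) = \frac{34029}{16} \approx 2126.8$)
$\frac{25823}{18358} + \frac{21206 + q{\left(17 \right)}}{n} = \frac{25823}{18358} + \frac{21206 + 17^{2}}{\frac{34029}{16}} = 25823 \cdot \frac{1}{18358} + \left(21206 + 289\right) \frac{16}{34029} = \frac{25823}{18358} + 21495 \cdot \frac{16}{34029} = \frac{25823}{18358} + \frac{114640}{11343} = \frac{2397471409}{208234794}$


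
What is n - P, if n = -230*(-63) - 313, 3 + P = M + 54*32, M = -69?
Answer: 12521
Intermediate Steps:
P = 1656 (P = -3 + (-69 + 54*32) = -3 + (-69 + 1728) = -3 + 1659 = 1656)
n = 14177 (n = 14490 - 313 = 14177)
n - P = 14177 - 1*1656 = 14177 - 1656 = 12521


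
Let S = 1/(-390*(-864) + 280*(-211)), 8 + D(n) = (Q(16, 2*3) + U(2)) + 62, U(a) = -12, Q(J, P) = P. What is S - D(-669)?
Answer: -13338239/277880 ≈ -48.000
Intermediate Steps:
D(n) = 48 (D(n) = -8 + ((2*3 - 12) + 62) = -8 + ((6 - 12) + 62) = -8 + (-6 + 62) = -8 + 56 = 48)
S = 1/277880 (S = 1/(336960 - 59080) = 1/277880 ≈ 3.5987e-6)
S - D(-669) = 1/277880 - 1*48 = 1/277880 - 48 = -13338239/277880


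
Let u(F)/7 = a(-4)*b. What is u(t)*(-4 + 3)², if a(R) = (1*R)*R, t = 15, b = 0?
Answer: 0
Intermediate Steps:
a(R) = R² (a(R) = R*R = R²)
u(F) = 0 (u(F) = 7*((-4)²*0) = 7*(16*0) = 7*0 = 0)
u(t)*(-4 + 3)² = 0*(-4 + 3)² = 0*(-1)² = 0*1 = 0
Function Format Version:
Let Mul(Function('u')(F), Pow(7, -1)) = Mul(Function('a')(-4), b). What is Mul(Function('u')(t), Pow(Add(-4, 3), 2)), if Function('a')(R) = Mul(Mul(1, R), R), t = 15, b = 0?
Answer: 0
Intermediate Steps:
Function('a')(R) = Pow(R, 2) (Function('a')(R) = Mul(R, R) = Pow(R, 2))
Function('u')(F) = 0 (Function('u')(F) = Mul(7, Mul(Pow(-4, 2), 0)) = Mul(7, Mul(16, 0)) = Mul(7, 0) = 0)
Mul(Function('u')(t), Pow(Add(-4, 3), 2)) = Mul(0, Pow(Add(-4, 3), 2)) = Mul(0, Pow(-1, 2)) = Mul(0, 1) = 0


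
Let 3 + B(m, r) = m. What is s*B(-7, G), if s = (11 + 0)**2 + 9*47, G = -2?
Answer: -5440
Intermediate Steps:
B(m, r) = -3 + m
s = 544 (s = 11**2 + 423 = 121 + 423 = 544)
s*B(-7, G) = 544*(-3 - 7) = 544*(-10) = -5440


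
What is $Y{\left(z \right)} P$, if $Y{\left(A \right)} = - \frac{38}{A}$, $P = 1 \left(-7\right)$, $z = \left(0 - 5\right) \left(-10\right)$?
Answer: $\frac{133}{25} \approx 5.32$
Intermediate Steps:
$z = 50$ ($z = \left(-5\right) \left(-10\right) = 50$)
$P = -7$
$Y{\left(z \right)} P = - \frac{38}{50} \left(-7\right) = \left(-38\right) \frac{1}{50} \left(-7\right) = \left(- \frac{19}{25}\right) \left(-7\right) = \frac{133}{25}$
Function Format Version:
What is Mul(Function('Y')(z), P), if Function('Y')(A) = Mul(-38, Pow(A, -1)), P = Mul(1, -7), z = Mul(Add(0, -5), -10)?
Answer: Rational(133, 25) ≈ 5.3200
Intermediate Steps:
z = 50 (z = Mul(-5, -10) = 50)
P = -7
Mul(Function('Y')(z), P) = Mul(Mul(-38, Pow(50, -1)), -7) = Mul(Mul(-38, Rational(1, 50)), -7) = Mul(Rational(-19, 25), -7) = Rational(133, 25)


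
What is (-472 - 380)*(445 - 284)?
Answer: -137172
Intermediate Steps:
(-472 - 380)*(445 - 284) = -852*161 = -137172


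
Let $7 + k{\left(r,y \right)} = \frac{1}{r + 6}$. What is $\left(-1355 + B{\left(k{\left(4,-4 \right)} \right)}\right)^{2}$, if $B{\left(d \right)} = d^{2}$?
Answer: $\frac{17092686121}{10000} \approx 1.7093 \cdot 10^{6}$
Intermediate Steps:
$k{\left(r,y \right)} = -7 + \frac{1}{6 + r}$ ($k{\left(r,y \right)} = -7 + \frac{1}{r + 6} = -7 + \frac{1}{6 + r}$)
$\left(-1355 + B{\left(k{\left(4,-4 \right)} \right)}\right)^{2} = \left(-1355 + \left(\frac{-41 - 28}{6 + 4}\right)^{2}\right)^{2} = \left(-1355 + \left(\frac{-41 - 28}{10}\right)^{2}\right)^{2} = \left(-1355 + \left(\frac{1}{10} \left(-69\right)\right)^{2}\right)^{2} = \left(-1355 + \left(- \frac{69}{10}\right)^{2}\right)^{2} = \left(-1355 + \frac{4761}{100}\right)^{2} = \left(- \frac{130739}{100}\right)^{2} = \frac{17092686121}{10000}$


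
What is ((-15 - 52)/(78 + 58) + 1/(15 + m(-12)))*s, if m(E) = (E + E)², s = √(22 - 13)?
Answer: -39461/26792 ≈ -1.4729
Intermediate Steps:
s = 3 (s = √9 = 3)
m(E) = 4*E² (m(E) = (2*E)² = 4*E²)
((-15 - 52)/(78 + 58) + 1/(15 + m(-12)))*s = ((-15 - 52)/(78 + 58) + 1/(15 + 4*(-12)²))*3 = (-67/136 + 1/(15 + 4*144))*3 = (-67*1/136 + 1/(15 + 576))*3 = (-67/136 + 1/591)*3 = -39461/80376*3 = -39461/26792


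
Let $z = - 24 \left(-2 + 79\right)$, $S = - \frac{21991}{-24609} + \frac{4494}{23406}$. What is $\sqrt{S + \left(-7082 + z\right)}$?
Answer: $\frac{i \sqrt{82288376067051939642}}{95999709} \approx 94.493 i$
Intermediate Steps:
$S = \frac{104219032}{95999709}$ ($S = \left(-21991\right) \left(- \frac{1}{24609}\right) + 4494 \cdot \frac{1}{23406} = \frac{21991}{24609} + \frac{749}{3901} = \frac{104219032}{95999709} \approx 1.0856$)
$z = -1848$ ($z = \left(-24\right) 77 = -1848$)
$\sqrt{S + \left(-7082 + z\right)} = \sqrt{\frac{104219032}{95999709} - 8930} = \sqrt{- \frac{857173182338}{95999709}} = \frac{i \sqrt{82288376067051939642}}{95999709}$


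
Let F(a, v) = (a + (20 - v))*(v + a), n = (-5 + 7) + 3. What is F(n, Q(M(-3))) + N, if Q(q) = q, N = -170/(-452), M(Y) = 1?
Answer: 32629/226 ≈ 144.38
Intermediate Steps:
N = 85/226 (N = -170*(-1/452) = 85/226 ≈ 0.37611)
n = 5 (n = 2 + 3 = 5)
F(a, v) = (a + v)*(20 + a - v) (F(a, v) = (20 + a - v)*(a + v) = (a + v)*(20 + a - v))
F(n, Q(M(-3))) + N = (5² - 1*1² + 20*5 + 20*1) + 85/226 = (25 - 1*1 + 100 + 20) + 85/226 = (25 - 1 + 100 + 20) + 85/226 = 144 + 85/226 = 32629/226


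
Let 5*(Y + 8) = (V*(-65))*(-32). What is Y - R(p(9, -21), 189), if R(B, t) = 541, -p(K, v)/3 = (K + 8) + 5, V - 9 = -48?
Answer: -16773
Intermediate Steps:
V = -39 (V = 9 - 48 = -39)
p(K, v) = -39 - 3*K (p(K, v) = -3*((K + 8) + 5) = -3*((8 + K) + 5) = -3*(13 + K) = -39 - 3*K)
Y = -16232 (Y = -8 + (-39*(-65)*(-32))/5 = -8 + (2535*(-32))/5 = -8 + (⅕)*(-81120) = -8 - 16224 = -16232)
Y - R(p(9, -21), 189) = -16232 - 1*541 = -16232 - 541 = -16773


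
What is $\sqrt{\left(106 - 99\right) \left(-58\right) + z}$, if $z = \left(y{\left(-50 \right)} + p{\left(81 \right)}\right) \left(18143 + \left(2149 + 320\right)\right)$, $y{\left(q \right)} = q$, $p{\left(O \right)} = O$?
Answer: $\sqrt{638566} \approx 799.1$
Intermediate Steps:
$z = 638972$ ($z = \left(-50 + 81\right) \left(18143 + \left(2149 + 320\right)\right) = 31 \left(18143 + 2469\right) = 31 \cdot 20612 = 638972$)
$\sqrt{\left(106 - 99\right) \left(-58\right) + z} = \sqrt{\left(106 - 99\right) \left(-58\right) + 638972} = \sqrt{7 \left(-58\right) + 638972} = \sqrt{-406 + 638972} = \sqrt{638566}$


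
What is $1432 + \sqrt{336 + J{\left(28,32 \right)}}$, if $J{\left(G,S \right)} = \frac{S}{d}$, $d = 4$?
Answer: $1432 + 2 \sqrt{86} \approx 1450.5$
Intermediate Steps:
$J{\left(G,S \right)} = \frac{S}{4}$
$1432 + \sqrt{336 + J{\left(28,32 \right)}} = 1432 + \sqrt{336 + \frac{1}{4} \cdot 32} = 1432 + \sqrt{336 + 8} = 1432 + \sqrt{344} = 1432 + 2 \sqrt{86}$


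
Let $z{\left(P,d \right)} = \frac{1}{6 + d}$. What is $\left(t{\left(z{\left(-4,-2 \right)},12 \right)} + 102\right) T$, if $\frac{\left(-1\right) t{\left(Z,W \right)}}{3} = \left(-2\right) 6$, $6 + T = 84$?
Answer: $10764$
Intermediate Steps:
$T = 78$ ($T = -6 + 84 = 78$)
$t{\left(Z,W \right)} = 36$ ($t{\left(Z,W \right)} = - 3 \left(\left(-2\right) 6\right) = \left(-3\right) \left(-12\right) = 36$)
$\left(t{\left(z{\left(-4,-2 \right)},12 \right)} + 102\right) T = \left(36 + 102\right) 78 = 138 \cdot 78 = 10764$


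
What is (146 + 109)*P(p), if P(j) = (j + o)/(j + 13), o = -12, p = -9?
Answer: -5355/4 ≈ -1338.8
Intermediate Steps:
P(j) = (-12 + j)/(13 + j) (P(j) = (j - 12)/(j + 13) = (-12 + j)/(13 + j))
(146 + 109)*P(p) = (146 + 109)*((-12 - 9)/(13 - 9)) = 255*(-21/4) = -5355/4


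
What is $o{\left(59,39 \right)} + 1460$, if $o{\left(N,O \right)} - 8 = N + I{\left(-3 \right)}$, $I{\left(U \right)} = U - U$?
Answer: $1527$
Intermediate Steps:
$I{\left(U \right)} = 0$
$o{\left(N,O \right)} = 8 + N$ ($o{\left(N,O \right)} = 8 + \left(N + 0\right) = 8 + N$)
$o{\left(59,39 \right)} + 1460 = \left(8 + 59\right) + 1460 = 67 + 1460 = 1527$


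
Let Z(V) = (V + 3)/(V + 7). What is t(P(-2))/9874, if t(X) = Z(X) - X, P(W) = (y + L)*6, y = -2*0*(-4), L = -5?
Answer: 717/227102 ≈ 0.0031572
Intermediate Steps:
y = 0 (y = 0*(-4) = 0)
P(W) = -30 (P(W) = (0 - 5)*6 = -5*6 = -30)
Z(V) = (3 + V)/(7 + V)
t(X) = -X + (3 + X)/(7 + X) (t(X) = (3 + X)/(7 + X) - X = -X + (3 + X)/(7 + X))
t(P(-2))/9874 = ((3 - 30 - 1*(-30)*(7 - 30))/(7 - 30))/9874 = ((3 - 30 - 1*(-30)*(-23))/(-23))*(1/9874) = -(3 - 30 - 690)/23*(1/9874) = -1/23*(-717)*(1/9874) = (717/23)*(1/9874) = 717/227102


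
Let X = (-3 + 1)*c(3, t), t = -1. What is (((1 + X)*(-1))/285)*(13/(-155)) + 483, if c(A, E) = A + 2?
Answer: 7112136/14725 ≈ 483.00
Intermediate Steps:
c(A, E) = 2 + A
X = -10 (X = (-3 + 1)*(2 + 3) = -2*5 = -10)
(((1 + X)*(-1))/285)*(13/(-155)) + 483 = (((1 - 10)*(-1))/285)*(13/(-155)) + 483 = (-9*(-1)*(1/285))*(13*(-1/155)) + 483 = (9*(1/285))*(-13/155) + 483 = (3/95)*(-13/155) + 483 = -39/14725 + 483 = 7112136/14725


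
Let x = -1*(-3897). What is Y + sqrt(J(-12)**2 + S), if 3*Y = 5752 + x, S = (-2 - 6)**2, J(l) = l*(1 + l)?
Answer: 9649/3 + 4*sqrt(1093) ≈ 3348.6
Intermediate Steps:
x = 3897
S = 64 (S = (-8)**2 = 64)
Y = 9649/3 (Y = (5752 + 3897)/3 = (1/3)*9649 = 9649/3 ≈ 3216.3)
Y + sqrt(J(-12)**2 + S) = 9649/3 + sqrt((-12*(1 - 12))**2 + 64) = 9649/3 + sqrt((-12*(-11))**2 + 64) = 9649/3 + sqrt(132**2 + 64) = 9649/3 + sqrt(17424 + 64) = 9649/3 + sqrt(17488) = 9649/3 + 4*sqrt(1093)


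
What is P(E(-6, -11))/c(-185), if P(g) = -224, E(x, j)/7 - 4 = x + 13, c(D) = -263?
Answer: 224/263 ≈ 0.85171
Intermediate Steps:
E(x, j) = 119 + 7*x (E(x, j) = 28 + 7*(x + 13) = 28 + 7*(13 + x) = 28 + (91 + 7*x) = 119 + 7*x)
P(E(-6, -11))/c(-185) = -224/(-263) = -224*(-1/263) = 224/263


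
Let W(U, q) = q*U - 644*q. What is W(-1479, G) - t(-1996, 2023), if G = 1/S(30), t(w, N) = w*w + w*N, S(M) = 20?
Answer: 1075717/20 ≈ 53786.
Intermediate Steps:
t(w, N) = w² + N*w
G = 1/20 ≈ 0.050000
W(U, q) = -644*q + U*q (W(U, q) = U*q - 644*q = -644*q + U*q)
W(-1479, G) - t(-1996, 2023) = (-644 - 1479)/20 - (-1996)*(2023 - 1996) = (1/20)*(-2123) - (-1996)*27 = -2123/20 - 1*(-53892) = -2123/20 + 53892 = 1075717/20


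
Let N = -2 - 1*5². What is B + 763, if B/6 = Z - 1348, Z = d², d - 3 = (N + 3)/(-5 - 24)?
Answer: -6086399/841 ≈ -7237.1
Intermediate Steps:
N = -27 (N = -2 - 1*25 = -2 - 25 = -27)
d = 111/29 (d = 3 + (-27 + 3)/(-5 - 24) = 3 - 24/(-29) = 3 - 24*(-1/29) = 3 + 24/29 = 111/29 ≈ 3.8276)
Z = 12321/841 (Z = (111/29)² = 12321/841 ≈ 14.650)
B = -6728082/841 (B = 6*(12321/841 - 1348) = 6*(-1121347/841) = -6728082/841 ≈ -8000.1)
B + 763 = -6728082/841 + 763 = -6086399/841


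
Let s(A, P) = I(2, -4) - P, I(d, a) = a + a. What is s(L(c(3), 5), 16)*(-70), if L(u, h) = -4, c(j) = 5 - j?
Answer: 1680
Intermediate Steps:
I(d, a) = 2*a
s(A, P) = -8 - P (s(A, P) = 2*(-4) - P = -8 - P)
s(L(c(3), 5), 16)*(-70) = (-8 - 1*16)*(-70) = (-8 - 16)*(-70) = -24*(-70) = 1680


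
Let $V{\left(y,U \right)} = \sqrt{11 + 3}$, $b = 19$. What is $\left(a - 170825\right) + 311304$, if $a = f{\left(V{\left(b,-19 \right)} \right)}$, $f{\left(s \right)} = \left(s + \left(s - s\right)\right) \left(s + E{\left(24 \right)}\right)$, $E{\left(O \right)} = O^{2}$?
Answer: $140493 + 576 \sqrt{14} \approx 1.4265 \cdot 10^{5}$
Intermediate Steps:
$V{\left(y,U \right)} = \sqrt{14}$
$f{\left(s \right)} = s \left(576 + s\right)$ ($f{\left(s \right)} = \left(s + \left(s - s\right)\right) \left(s + 24^{2}\right) = \left(s + 0\right) \left(s + 576\right) = s \left(576 + s\right)$)
$a = \sqrt{14} \left(576 + \sqrt{14}\right) \approx 2169.2$
$\left(a - 170825\right) + 311304 = \left(\left(14 + 576 \sqrt{14}\right) - 170825\right) + 311304 = \left(-170811 + 576 \sqrt{14}\right) + 311304 = 140493 + 576 \sqrt{14}$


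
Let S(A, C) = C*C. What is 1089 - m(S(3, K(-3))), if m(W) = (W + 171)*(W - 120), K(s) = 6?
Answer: 18477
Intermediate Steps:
S(A, C) = C²
m(W) = (-120 + W)*(171 + W) (m(W) = (171 + W)*(-120 + W) = (-120 + W)*(171 + W))
1089 - m(S(3, K(-3))) = 1089 - (-20520 + (6²)² + 51*6²) = 1089 - (-20520 + 36² + 51*36) = 1089 - (-20520 + 1296 + 1836) = 1089 - 1*(-17388) = 1089 + 17388 = 18477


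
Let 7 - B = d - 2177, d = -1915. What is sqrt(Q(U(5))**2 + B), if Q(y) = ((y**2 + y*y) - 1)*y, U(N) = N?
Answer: 2*sqrt(16031) ≈ 253.23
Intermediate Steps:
B = 4099 (B = 7 - (-1915 - 2177) = 7 - 1*(-4092) = 7 + 4092 = 4099)
Q(y) = y*(-1 + 2*y**2) (Q(y) = ((y**2 + y**2) - 1)*y = (2*y**2 - 1)*y = (-1 + 2*y**2)*y = y*(-1 + 2*y**2))
sqrt(Q(U(5))**2 + B) = sqrt((-1*5 + 2*5**3)**2 + 4099) = sqrt((-5 + 2*125)**2 + 4099) = sqrt((-5 + 250)**2 + 4099) = sqrt(245**2 + 4099) = sqrt(60025 + 4099) = sqrt(64124) = 2*sqrt(16031)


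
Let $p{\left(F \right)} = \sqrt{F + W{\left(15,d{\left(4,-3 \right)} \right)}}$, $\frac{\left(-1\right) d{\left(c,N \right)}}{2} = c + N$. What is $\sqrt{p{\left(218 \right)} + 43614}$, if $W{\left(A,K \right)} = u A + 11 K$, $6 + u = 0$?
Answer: $\sqrt{43614 + \sqrt{106}} \approx 208.86$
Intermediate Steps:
$u = -6$ ($u = -6 + 0 = -6$)
$d{\left(c,N \right)} = - 2 N - 2 c$ ($d{\left(c,N \right)} = - 2 \left(c + N\right) = - 2 \left(N + c\right) = - 2 N - 2 c$)
$W{\left(A,K \right)} = - 6 A + 11 K$
$p{\left(F \right)} = \sqrt{-112 + F}$ ($p{\left(F \right)} = \sqrt{F + \left(\left(-6\right) 15 + 11 \left(\left(-2\right) \left(-3\right) - 8\right)\right)} = \sqrt{F - \left(90 - 11 \left(6 - 8\right)\right)} = \sqrt{F + \left(-90 + 11 \left(-2\right)\right)} = \sqrt{F - 112} = \sqrt{-112 + F}$)
$\sqrt{p{\left(218 \right)} + 43614} = \sqrt{\sqrt{-112 + 218} + 43614} = \sqrt{\sqrt{106} + 43614} = \sqrt{43614 + \sqrt{106}}$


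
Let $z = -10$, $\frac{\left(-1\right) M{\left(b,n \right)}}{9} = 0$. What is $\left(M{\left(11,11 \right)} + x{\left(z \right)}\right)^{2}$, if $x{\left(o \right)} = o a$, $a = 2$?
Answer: $400$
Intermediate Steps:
$M{\left(b,n \right)} = 0$ ($M{\left(b,n \right)} = \left(-9\right) 0 = 0$)
$x{\left(o \right)} = 2 o$ ($x{\left(o \right)} = o 2 = 2 o$)
$\left(M{\left(11,11 \right)} + x{\left(z \right)}\right)^{2} = \left(0 + 2 \left(-10\right)\right)^{2} = \left(0 - 20\right)^{2} = \left(-20\right)^{2} = 400$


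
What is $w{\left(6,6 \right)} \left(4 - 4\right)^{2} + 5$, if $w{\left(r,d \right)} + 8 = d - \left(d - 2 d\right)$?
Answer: $5$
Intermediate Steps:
$w{\left(r,d \right)} = -8 + 2 d$ ($w{\left(r,d \right)} = -8 + \left(d - \left(d - 2 d\right)\right) = -8 + \left(d - - d\right) = -8 + \left(d + d\right) = -8 + 2 d$)
$w{\left(6,6 \right)} \left(4 - 4\right)^{2} + 5 = \left(-8 + 2 \cdot 6\right) \left(4 - 4\right)^{2} + 5 = \left(-8 + 12\right) 0^{2} + 5 = 4 \cdot 0 + 5 = 0 + 5 = 5$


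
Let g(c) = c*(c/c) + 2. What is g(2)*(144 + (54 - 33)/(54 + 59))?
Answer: 65172/113 ≈ 576.74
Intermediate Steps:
g(c) = 2 + c (g(c) = c*1 + 2 = c + 2 = 2 + c)
g(2)*(144 + (54 - 33)/(54 + 59)) = (2 + 2)*(144 + (54 - 33)/(54 + 59)) = 4*(144 + 21/113) = 4*(16293/113) = 65172/113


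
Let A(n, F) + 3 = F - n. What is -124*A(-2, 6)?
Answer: -620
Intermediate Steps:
A(n, F) = -3 + F - n (A(n, F) = -3 + (F - n) = -3 + F - n)
-124*A(-2, 6) = -124*(-3 + 6 - 1*(-2)) = -124*(-3 + 6 + 2) = -124*5 = -620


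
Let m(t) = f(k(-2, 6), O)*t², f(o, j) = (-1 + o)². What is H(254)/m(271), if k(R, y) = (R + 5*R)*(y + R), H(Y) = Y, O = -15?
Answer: 254/176331841 ≈ 1.4405e-6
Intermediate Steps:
k(R, y) = 6*R*(R + y) (k(R, y) = (6*R)*(R + y) = 6*R*(R + y))
m(t) = 2401*t² (m(t) = (-1 + 6*(-2)*(-2 + 6))²*t² = (-1 + 6*(-2)*4)²*t² = (-1 - 48)²*t² = (-49)²*t² = 2401*t²)
H(254)/m(271) = 254/((2401*271²)) = 254/((2401*73441)) = 254/176331841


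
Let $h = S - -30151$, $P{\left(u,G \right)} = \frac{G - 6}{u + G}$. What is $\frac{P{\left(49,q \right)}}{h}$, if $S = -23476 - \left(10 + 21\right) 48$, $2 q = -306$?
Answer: $\frac{53}{179816} \approx 0.00029475$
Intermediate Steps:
$q = -153$ ($q = \frac{1}{2} \left(-306\right) = -153$)
$S = -24964$ ($S = -23476 - 31 \cdot 48 = -23476 - 1488 = -24964$)
$P{\left(u,G \right)} = \frac{-6 + G}{G + u}$
$h = 5187$ ($h = -24964 - -30151 = -24964 + 30151 = 5187$)
$\frac{P{\left(49,q \right)}}{h} = \frac{\frac{1}{-153 + 49} \left(-6 - 153\right)}{5187} = \frac{1}{-104} \left(-159\right) \frac{1}{5187} = \left(- \frac{1}{104}\right) \left(-159\right) \frac{1}{5187} = \frac{159}{104} \cdot \frac{1}{5187} = \frac{53}{179816}$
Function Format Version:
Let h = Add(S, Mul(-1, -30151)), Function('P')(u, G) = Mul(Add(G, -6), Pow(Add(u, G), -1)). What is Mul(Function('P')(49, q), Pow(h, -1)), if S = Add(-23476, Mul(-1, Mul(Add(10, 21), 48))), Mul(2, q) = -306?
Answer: Rational(53, 179816) ≈ 0.00029475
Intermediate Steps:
q = -153 (q = Mul(Rational(1, 2), -306) = -153)
S = -24964 (S = Add(-23476, Mul(-1, Mul(31, 48))) = Add(-23476, Mul(-1, 1488)) = Add(-23476, -1488) = -24964)
Function('P')(u, G) = Mul(Pow(Add(G, u), -1), Add(-6, G)) (Function('P')(u, G) = Mul(Add(-6, G), Pow(Add(G, u), -1)) = Mul(Pow(Add(G, u), -1), Add(-6, G)))
h = 5187 (h = Add(-24964, Mul(-1, -30151)) = Add(-24964, 30151) = 5187)
Mul(Function('P')(49, q), Pow(h, -1)) = Mul(Mul(Pow(Add(-153, 49), -1), Add(-6, -153)), Pow(5187, -1)) = Mul(Mul(Pow(-104, -1), -159), Rational(1, 5187)) = Mul(Mul(Rational(-1, 104), -159), Rational(1, 5187)) = Mul(Rational(159, 104), Rational(1, 5187)) = Rational(53, 179816)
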